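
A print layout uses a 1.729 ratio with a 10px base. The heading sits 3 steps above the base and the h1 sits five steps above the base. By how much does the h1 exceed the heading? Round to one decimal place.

Step 3: 10.0 × 1.729³ = 51.687px
Step 5: 10.0 × 1.729⁵ = 154.517px
Difference: 154.517 − 51.687 = 102.830px

102.8px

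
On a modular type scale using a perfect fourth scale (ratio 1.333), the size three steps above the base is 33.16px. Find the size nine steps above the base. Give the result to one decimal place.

Moving from step +3 to step +9 is 6 steps up, so multiply by r⁶.
33.16 × 1.333⁶ = 33.16 × 5.61023 ≈ 186.035

186.0px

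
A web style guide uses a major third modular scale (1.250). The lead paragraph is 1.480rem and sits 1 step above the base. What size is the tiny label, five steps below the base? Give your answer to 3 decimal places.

Moving from step +1 to step -5 is 6 steps down, so divide by r⁶.
1.480 ÷ 1.250⁶ = 1.480 ÷ 3.81470 ≈ 0.388

0.388rem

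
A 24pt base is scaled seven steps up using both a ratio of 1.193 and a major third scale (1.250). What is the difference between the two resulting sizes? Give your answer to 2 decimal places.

31.90pt

At 1.193: 24.0 × 1.193⁷ = 82.5457pt
Major third: 24.0 × 1.250⁷ = 114.4409pt
Difference: 114.4409 − 82.5457 = 31.8952pt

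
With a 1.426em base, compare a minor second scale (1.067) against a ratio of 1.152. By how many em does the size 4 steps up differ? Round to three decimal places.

0.663em

Minor second: 1.426 × 1.067⁴ = 1.84832em
At 1.152: 1.426 × 1.152⁴ = 2.51148em
Difference: 2.51148 − 1.84832 = 0.66316em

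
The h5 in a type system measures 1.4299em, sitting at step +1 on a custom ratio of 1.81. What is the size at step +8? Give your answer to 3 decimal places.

1.4299 × 1.81⁷ = 1.4299 × 63.64291 ≈ 91.003

91.003em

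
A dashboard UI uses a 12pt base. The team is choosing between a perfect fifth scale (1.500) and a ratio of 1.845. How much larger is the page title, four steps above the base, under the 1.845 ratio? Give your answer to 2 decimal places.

Perfect fifth: 12.0 × 1.500⁴ = 60.7500pt
At 1.845: 12.0 × 1.845⁴ = 139.0486pt
Difference: 139.0486 − 60.7500 = 78.2986pt

78.30pt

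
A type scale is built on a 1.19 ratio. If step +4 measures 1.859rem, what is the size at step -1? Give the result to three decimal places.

1.859 ÷ 1.19⁵ = 1.859 ÷ 2.38635 ≈ 0.779

0.779rem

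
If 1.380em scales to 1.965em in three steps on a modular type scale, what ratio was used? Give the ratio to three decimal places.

1.125

The ratio satisfies 1.380 × r³ = 1.965, so r = (1.965 / 1.380)^(1/3).
r = 1.4239^(1/3) ≈ 1.1250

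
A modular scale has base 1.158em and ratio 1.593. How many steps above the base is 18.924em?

1.593ⁿ = 18.924 / 1.158 = 16.3420
n = ln(16.3420) / ln(1.593) = 2.7937 / 0.4656 ≈ 6.00

6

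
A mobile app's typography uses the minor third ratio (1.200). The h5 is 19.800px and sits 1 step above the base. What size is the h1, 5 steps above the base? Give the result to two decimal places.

Moving from step +1 to step +5 is 4 steps up, so multiply by r⁴.
19.800 × 1.200⁴ = 19.800 × 2.07360 ≈ 41.057

41.06px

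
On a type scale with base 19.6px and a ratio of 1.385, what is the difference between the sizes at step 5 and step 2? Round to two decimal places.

62.29px

Step 2: 19.6 × 1.385² = 37.5972px
Step 5: 19.6 × 1.385⁵ = 99.8861px
Difference: 99.8861 − 37.5972 = 62.2889px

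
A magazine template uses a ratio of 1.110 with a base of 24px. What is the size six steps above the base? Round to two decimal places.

44.89px

Each step on a modular scale multiplies by the ratio, so the size n steps from the base is base × ratioⁿ.
24.0 × 1.110⁶ = 24.0 × 1.87041 ≈ 44.89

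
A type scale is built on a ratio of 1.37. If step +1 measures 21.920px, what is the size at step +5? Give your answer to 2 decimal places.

77.22px

The gap is 5 − (1) = 4 steps, so the factor is 1.37^4.
21.920 × 1.37⁴ = 21.920 × 3.52275 ≈ 77.219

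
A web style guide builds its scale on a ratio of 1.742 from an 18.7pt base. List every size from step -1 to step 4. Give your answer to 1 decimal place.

10.7pt, 18.7pt, 32.6pt, 56.7pt, 98.9pt, 172.2pt

Step -1: 18.7 ÷ 1.742 = 10.7
Step 0: 18.7pt
Step 1: 18.7 × 1.742 = 32.6
Step 2: 18.7 × 1.742² = 56.7
Step 3: 18.7 × 1.742³ = 98.9
Step 4: 18.7 × 1.742⁴ = 172.2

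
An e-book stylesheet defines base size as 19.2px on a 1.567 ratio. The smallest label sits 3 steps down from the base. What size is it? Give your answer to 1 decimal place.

A modular type scale is a geometric sequence: sizeₙ = base × rⁿ.
19.2 ÷ 1.567³ = 19.2 ÷ 3.84775 ≈ 4.99

5.0px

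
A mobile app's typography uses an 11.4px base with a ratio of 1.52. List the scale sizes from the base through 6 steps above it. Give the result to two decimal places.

Step 0: 11.4px
Step 1: 11.4 × 1.52 = 17.33
Step 2: 11.4 × 1.52² = 26.34
Step 3: 11.4 × 1.52³ = 40.03
Step 4: 11.4 × 1.52⁴ = 60.85
Step 5: 11.4 × 1.52⁵ = 92.50
Step 6: 11.4 × 1.52⁶ = 140.59

11.40px, 17.33px, 26.34px, 40.03px, 60.85px, 92.50px, 140.59px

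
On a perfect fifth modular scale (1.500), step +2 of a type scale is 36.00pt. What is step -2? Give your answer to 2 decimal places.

The gap is -2 − (2) = -4 steps, so the factor is 1.500^-4.
36.00 ÷ 1.500⁴ = 36.00 ÷ 5.06250 ≈ 7.111

7.11pt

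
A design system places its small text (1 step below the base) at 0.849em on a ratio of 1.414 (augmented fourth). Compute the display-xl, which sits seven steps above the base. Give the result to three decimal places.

13.568em

0.849 × 1.414⁸ = 0.849 × 15.98068 ≈ 13.568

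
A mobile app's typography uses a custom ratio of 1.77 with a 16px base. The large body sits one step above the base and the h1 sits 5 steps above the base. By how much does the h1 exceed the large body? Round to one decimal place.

Step 1: 16.0 × 1.77 = 28.320px
Step 5: 16.0 × 1.77⁵ = 277.963px
Difference: 277.963 − 28.320 = 249.643px

249.6px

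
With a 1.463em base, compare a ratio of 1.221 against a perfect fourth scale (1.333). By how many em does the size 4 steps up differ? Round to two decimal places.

At 1.221: 1.463 × 1.221⁴ = 3.2517em
Perfect fourth: 1.463 × 1.333⁴ = 4.6192em
Difference: 4.6192 − 3.2517 = 1.3675em

1.37em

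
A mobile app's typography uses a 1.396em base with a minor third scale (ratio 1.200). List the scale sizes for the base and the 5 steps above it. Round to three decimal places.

1.396em, 1.675em, 2.010em, 2.412em, 2.895em, 3.474em

Step 0: 1.396em
Step 1: 1.396 × 1.200 = 1.675
Step 2: 1.396 × 1.200² = 2.010
Step 3: 1.396 × 1.200³ = 2.412
Step 4: 1.396 × 1.200⁴ = 2.895
Step 5: 1.396 × 1.200⁵ = 3.474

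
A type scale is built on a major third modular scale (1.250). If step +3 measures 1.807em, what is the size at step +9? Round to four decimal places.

6.8932em

1.807 × 1.250⁶ = 1.807 × 3.81470 ≈ 6.8932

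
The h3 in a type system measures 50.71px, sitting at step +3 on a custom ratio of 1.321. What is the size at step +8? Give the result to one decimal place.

The gap is 8 − (3) = 5 steps, so the factor is 1.321^5.
50.71 × 1.321⁵ = 50.71 × 4.02267 ≈ 203.989

204.0px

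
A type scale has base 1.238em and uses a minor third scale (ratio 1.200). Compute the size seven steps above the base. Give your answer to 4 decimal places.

4.4360em

A modular type scale is a geometric sequence: sizeₙ = base × rⁿ.
1.238 × 1.200⁷ = 1.238 × 3.58318 ≈ 4.4360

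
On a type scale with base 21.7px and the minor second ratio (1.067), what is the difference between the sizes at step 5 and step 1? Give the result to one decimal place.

Step 1: 21.7 × 1.067 = 23.154px
Step 5: 21.7 × 1.067⁵ = 30.011px
Difference: 30.011 − 23.154 = 6.857px

6.9px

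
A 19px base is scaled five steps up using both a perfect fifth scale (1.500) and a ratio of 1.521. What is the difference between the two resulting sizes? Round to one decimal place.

10.4px

Perfect fifth: 19.0 × 1.500⁵ = 144.281px
At 1.521: 19.0 × 1.521⁵ = 154.668px
Difference: 154.668 − 144.281 = 10.387px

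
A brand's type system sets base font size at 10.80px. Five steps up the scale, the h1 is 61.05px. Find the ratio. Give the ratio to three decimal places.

The ratio satisfies 10.80 × r⁵ = 61.05, so r = (61.05 / 10.80)^(1/5).
r = 5.6528^(1/5) ≈ 1.4140

1.414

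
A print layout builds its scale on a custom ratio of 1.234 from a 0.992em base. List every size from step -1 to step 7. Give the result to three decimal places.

0.804em, 0.992em, 1.224em, 1.511em, 1.864em, 2.300em, 2.838em, 3.503em, 4.322em

Step -1: 0.992 ÷ 1.234 = 0.804
Step 0: 0.992em
Step 1: 0.992 × 1.234 = 1.224
Step 2: 0.992 × 1.234² = 1.511
Step 3: 0.992 × 1.234³ = 1.864
Step 4: 0.992 × 1.234⁴ = 2.300
Step 5: 0.992 × 1.234⁵ = 2.838
Step 6: 0.992 × 1.234⁶ = 3.503
Step 7: 0.992 × 1.234⁷ = 4.322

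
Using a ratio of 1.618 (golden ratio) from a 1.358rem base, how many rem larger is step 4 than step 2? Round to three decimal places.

5.752rem

Step 2: 1.358 × 1.618² = 3.55514rem
Step 4: 1.358 × 1.618⁴ = 9.30709rem
Difference: 9.30709 − 3.55514 = 5.75195rem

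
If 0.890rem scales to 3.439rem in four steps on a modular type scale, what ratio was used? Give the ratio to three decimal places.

The ratio satisfies 0.890 × r⁴ = 3.439, so r = (3.439 / 0.890)^(1/4).
r = 3.8640^(1/4) ≈ 1.4020

1.402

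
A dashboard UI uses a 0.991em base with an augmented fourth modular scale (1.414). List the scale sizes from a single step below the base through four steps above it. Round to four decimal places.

Step -1: 0.991 ÷ 1.414 = 0.7008
Step 0: 0.991em
Step 1: 0.991 × 1.414 = 1.4013
Step 2: 0.991 × 1.414² = 1.9814
Step 3: 0.991 × 1.414³ = 2.8017
Step 4: 0.991 × 1.414⁴ = 3.9616

0.7008em, 0.9910em, 1.4013em, 1.9814em, 2.8017em, 3.9616em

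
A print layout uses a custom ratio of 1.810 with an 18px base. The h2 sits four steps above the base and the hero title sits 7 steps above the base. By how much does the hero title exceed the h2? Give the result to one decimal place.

952.4px

Step 4: 18.0 × 1.810⁴ = 193.191px
Step 7: 18.0 × 1.810⁷ = 1145.572px
Difference: 1145.572 − 193.191 = 952.381px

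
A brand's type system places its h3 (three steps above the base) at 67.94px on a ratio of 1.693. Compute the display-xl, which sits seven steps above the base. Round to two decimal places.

558.15px

The gap is 7 − (3) = 4 steps, so the factor is 1.693^4.
67.94 × 1.693⁴ = 67.94 × 8.21538 ≈ 558.153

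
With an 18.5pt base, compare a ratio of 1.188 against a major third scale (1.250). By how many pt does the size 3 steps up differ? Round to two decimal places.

At 1.188: 18.5 × 1.188³ = 31.0185pt
Major third: 18.5 × 1.250³ = 36.1328pt
Difference: 36.1328 − 31.0185 = 5.1143pt

5.11pt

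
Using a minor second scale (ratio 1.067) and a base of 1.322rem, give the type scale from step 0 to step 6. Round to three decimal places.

Step 0: 1.322rem
Step 1: 1.322 × 1.067 = 1.411
Step 2: 1.322 × 1.067² = 1.505
Step 3: 1.322 × 1.067³ = 1.606
Step 4: 1.322 × 1.067⁴ = 1.714
Step 5: 1.322 × 1.067⁵ = 1.828
Step 6: 1.322 × 1.067⁶ = 1.951

1.322rem, 1.411rem, 1.505rem, 1.606rem, 1.714rem, 1.828rem, 1.951rem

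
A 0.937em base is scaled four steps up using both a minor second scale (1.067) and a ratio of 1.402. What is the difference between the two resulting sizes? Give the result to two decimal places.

Minor second: 0.937 × 1.067⁴ = 1.2145em
At 1.402: 0.937 × 1.402⁴ = 3.6202em
Difference: 3.6202 − 1.2145 = 2.4057em

2.41em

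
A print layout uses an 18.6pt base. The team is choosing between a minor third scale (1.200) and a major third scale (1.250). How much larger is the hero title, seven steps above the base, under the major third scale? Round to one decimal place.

22.0pt

Minor third: 18.6 × 1.200⁷ = 66.647pt
Major third: 18.6 × 1.250⁷ = 88.692pt
Difference: 88.692 − 66.647 = 22.045pt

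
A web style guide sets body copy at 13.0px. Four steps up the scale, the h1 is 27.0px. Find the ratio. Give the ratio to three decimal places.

1.200

r⁴ = 27.0 / 13.0, so r = (27.0/13.0)^(1/4).
r = 2.0769^(1/4) ≈ 1.2005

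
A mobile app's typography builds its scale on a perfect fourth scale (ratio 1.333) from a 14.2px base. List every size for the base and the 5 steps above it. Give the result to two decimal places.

Step 0: 14.2px
Step 1: 14.2 × 1.333 = 18.93
Step 2: 14.2 × 1.333² = 25.23
Step 3: 14.2 × 1.333³ = 33.63
Step 4: 14.2 × 1.333⁴ = 44.83
Step 5: 14.2 × 1.333⁵ = 59.76

14.20px, 18.93px, 25.23px, 33.63px, 44.83px, 59.76px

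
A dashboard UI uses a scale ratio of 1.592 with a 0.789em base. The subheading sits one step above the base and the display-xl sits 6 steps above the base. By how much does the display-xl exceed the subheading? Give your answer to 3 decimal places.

11.589em

Step 1: 0.789 × 1.592 = 1.25609em
Step 6: 0.789 × 1.592⁶ = 12.84504em
Difference: 12.84504 − 1.25609 = 11.58895em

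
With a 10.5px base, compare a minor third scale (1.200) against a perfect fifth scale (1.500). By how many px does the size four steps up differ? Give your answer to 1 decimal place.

Minor third: 10.5 × 1.200⁴ = 21.773px
Perfect fifth: 10.5 × 1.500⁴ = 53.156px
Difference: 53.156 − 21.773 = 31.383px

31.4px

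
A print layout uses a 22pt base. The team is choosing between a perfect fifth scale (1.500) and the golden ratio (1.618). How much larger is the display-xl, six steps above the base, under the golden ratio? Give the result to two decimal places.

Perfect fifth: 22.0 × 1.500⁶ = 250.5938pt
Golden ratio: 22.0 × 1.618⁶ = 394.7242pt
Difference: 394.7242 − 250.5938 = 144.1304pt

144.13pt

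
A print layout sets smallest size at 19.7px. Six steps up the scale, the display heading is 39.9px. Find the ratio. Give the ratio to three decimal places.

The ratio satisfies 19.7 × r⁶ = 39.9, so r = (39.9 / 19.7)^(1/6).
r = 2.0254^(1/6) ≈ 1.1248

1.125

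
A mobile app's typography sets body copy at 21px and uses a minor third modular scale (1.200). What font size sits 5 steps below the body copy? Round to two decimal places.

8.44px

21.0 ÷ 1.200⁵ = 21.0 ÷ 2.48832 ≈ 8.44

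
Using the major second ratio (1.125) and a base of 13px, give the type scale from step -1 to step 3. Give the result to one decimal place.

11.6px, 13.0px, 14.6px, 16.5px, 18.5px

Step -1: 13.0 ÷ 1.125 = 11.6
Step 0: 13px
Step 1: 13.0 × 1.125 = 14.6
Step 2: 13.0 × 1.125² = 16.5
Step 3: 13.0 × 1.125³ = 18.5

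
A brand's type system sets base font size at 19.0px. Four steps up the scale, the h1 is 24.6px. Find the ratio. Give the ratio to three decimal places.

1.067

r⁴ = 24.6 / 19.0, so r = (24.6/19.0)^(1/4).
r = 1.2947^(1/4) ≈ 1.0667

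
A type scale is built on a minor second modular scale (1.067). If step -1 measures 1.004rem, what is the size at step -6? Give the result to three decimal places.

0.726rem

1.004 ÷ 1.067⁵ = 1.004 ÷ 1.38300 ≈ 0.726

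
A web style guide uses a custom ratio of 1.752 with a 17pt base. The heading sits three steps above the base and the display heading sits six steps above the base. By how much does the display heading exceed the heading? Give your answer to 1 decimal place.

Step 3: 17.0 × 1.752³ = 91.422pt
Step 6: 17.0 × 1.752⁶ = 491.647pt
Difference: 491.647 − 91.422 = 400.225pt

400.2pt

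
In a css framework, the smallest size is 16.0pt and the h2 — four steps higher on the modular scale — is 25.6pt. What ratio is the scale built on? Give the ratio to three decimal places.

1.125

The ratio satisfies 16.0 × r⁴ = 25.6, so r = (25.6 / 16.0)^(1/4).
r = 1.6000^(1/4) ≈ 1.1247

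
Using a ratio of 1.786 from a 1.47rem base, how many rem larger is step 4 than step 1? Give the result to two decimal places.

12.33rem

Step 1: 1.47 × 1.786 = 2.6254rem
Step 4: 1.47 × 1.786⁴ = 14.9570rem
Difference: 14.9570 − 2.6254 = 12.3316rem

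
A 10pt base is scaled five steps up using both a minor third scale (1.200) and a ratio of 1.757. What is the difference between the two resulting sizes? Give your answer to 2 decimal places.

142.56pt

Minor third: 10.0 × 1.200⁵ = 24.8832pt
At 1.757: 10.0 × 1.757⁵ = 167.4398pt
Difference: 167.4398 − 24.8832 = 142.5566pt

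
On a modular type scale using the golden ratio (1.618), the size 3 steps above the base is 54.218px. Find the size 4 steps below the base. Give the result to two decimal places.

The gap is -4 − (3) = -7 steps, so the factor is 1.618^-7.
54.218 ÷ 1.618⁷ = 54.218 ÷ 29.03017 ≈ 1.868

1.87px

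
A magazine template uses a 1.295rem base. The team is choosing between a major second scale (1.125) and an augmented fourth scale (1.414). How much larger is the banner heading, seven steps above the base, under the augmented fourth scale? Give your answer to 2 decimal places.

11.68rem

Major second: 1.295 × 1.125⁷ = 2.9535rem
Augmented fourth: 1.295 × 1.414⁷ = 14.6358rem
Difference: 14.6358 − 2.9535 = 11.6823rem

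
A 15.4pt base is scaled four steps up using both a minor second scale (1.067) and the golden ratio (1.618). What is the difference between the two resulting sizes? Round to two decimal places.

85.58pt

Minor second: 15.4 × 1.067⁴ = 19.9608pt
Golden ratio: 15.4 × 1.618⁴ = 105.5443pt
Difference: 105.5443 − 19.9608 = 85.5835pt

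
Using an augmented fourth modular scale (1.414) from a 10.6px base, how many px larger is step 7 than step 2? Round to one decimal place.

Step 2: 10.6 × 1.414² = 21.194px
Step 7: 10.6 × 1.414⁷ = 119.799px
Difference: 119.799 − 21.194 = 98.605px

98.6px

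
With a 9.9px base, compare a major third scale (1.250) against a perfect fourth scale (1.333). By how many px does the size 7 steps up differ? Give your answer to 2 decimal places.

Major third: 9.9 × 1.250⁷ = 47.2069px
Perfect fourth: 9.9 × 1.333⁷ = 74.0366px
Difference: 74.0366 − 47.2069 = 26.8297px

26.83px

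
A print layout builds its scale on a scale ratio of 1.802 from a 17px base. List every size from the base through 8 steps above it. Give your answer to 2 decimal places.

17.00px, 30.63px, 55.20px, 99.47px, 179.25px, 323.02px, 582.07px, 1048.90px, 1890.11px

Step 0: 17px
Step 1: 17.0 × 1.802 = 30.63
Step 2: 17.0 × 1.802² = 55.20
Step 3: 17.0 × 1.802³ = 99.47
Step 4: 17.0 × 1.802⁴ = 179.25
Step 5: 17.0 × 1.802⁵ = 323.02
Step 6: 17.0 × 1.802⁶ = 582.07
Step 7: 17.0 × 1.802⁷ = 1048.90
Step 8: 17.0 × 1.802⁸ = 1890.11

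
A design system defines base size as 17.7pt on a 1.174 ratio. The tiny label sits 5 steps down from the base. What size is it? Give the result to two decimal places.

Every step multiplies by the scale ratio.
17.7 ÷ 1.174⁵ = 17.7 ÷ 2.23018 ≈ 7.94

7.94pt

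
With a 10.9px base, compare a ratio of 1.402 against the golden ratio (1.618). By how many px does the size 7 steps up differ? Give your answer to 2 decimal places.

200.37px

At 1.402: 10.9 × 1.402⁷ = 116.0547px
Golden ratio: 10.9 × 1.618⁷ = 316.4289px
Difference: 316.4289 − 116.0547 = 200.3742px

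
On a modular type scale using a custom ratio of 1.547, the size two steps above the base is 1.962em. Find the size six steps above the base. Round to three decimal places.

Moving from step +2 to step +6 is 4 steps up, so multiply by r⁴.
1.962 × 1.547⁴ = 1.962 × 5.72745 ≈ 11.237

11.237em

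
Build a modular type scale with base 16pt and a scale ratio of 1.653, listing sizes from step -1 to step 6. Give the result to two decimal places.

9.68pt, 16.00pt, 26.45pt, 43.72pt, 72.27pt, 119.46pt, 197.46pt, 326.41pt

Step -1: 16.0 ÷ 1.653 = 9.68
Step 0: 16pt
Step 1: 16.0 × 1.653 = 26.45
Step 2: 16.0 × 1.653² = 43.72
Step 3: 16.0 × 1.653³ = 72.27
Step 4: 16.0 × 1.653⁴ = 119.46
Step 5: 16.0 × 1.653⁵ = 197.46
Step 6: 16.0 × 1.653⁶ = 326.41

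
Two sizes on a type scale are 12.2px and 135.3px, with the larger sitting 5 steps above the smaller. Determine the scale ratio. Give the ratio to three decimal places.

The ratio satisfies 12.2 × r⁵ = 135.3, so r = (135.3 / 12.2)^(1/5).
r = 11.0902^(1/5) ≈ 1.6180

1.618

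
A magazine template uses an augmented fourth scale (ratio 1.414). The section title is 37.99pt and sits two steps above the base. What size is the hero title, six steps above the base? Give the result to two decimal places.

151.87pt

Moving from step +2 to step +6 is 4 steps up, so multiply by r⁴.
37.99 × 1.414⁴ = 37.99 × 3.99758 ≈ 151.868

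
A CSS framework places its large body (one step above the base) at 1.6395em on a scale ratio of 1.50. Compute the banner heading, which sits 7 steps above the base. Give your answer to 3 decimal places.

1.6395 × 1.50⁶ = 1.6395 × 11.39062 ≈ 18.675

18.675em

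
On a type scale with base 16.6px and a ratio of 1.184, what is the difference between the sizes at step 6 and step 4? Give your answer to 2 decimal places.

Step 4: 16.6 × 1.184⁴ = 32.6223px
Step 6: 16.6 × 1.184⁶ = 45.7318px
Difference: 45.7318 − 32.6223 = 13.1095px

13.11px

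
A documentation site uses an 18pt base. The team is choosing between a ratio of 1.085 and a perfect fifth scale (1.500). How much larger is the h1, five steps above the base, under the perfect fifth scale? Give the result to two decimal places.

At 1.085: 18.0 × 1.085⁵ = 27.0658pt
Perfect fifth: 18.0 × 1.500⁵ = 136.6875pt
Difference: 136.6875 − 27.0658 = 109.6217pt

109.62pt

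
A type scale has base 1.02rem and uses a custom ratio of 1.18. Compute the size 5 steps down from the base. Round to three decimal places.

1.02 ÷ 1.18⁵ = 1.02 ÷ 2.28776 ≈ 0.446

0.446rem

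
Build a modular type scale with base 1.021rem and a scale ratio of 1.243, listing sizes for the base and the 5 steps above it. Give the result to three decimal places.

Step 0: 1.021rem
Step 1: 1.021 × 1.243 = 1.269
Step 2: 1.021 × 1.243² = 1.577
Step 3: 1.021 × 1.243³ = 1.961
Step 4: 1.021 × 1.243⁴ = 2.437
Step 5: 1.021 × 1.243⁵ = 3.030

1.021rem, 1.269rem, 1.577rem, 1.961rem, 2.437rem, 3.030rem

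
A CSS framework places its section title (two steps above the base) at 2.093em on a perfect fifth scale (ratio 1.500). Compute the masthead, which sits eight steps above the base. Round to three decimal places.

23.841em

The gap is 8 − (2) = 6 steps, so the factor is 1.500^6.
2.093 × 1.500⁶ = 2.093 × 11.39062 ≈ 23.841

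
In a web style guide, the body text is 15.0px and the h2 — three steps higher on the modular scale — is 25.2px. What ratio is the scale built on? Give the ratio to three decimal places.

The ratio satisfies 15.0 × r³ = 25.2, so r = (25.2 / 15.0)^(1/3).
r = 1.6800^(1/3) ≈ 1.1888

1.189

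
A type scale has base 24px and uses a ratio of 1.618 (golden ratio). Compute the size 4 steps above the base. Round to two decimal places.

Every step multiplies by the scale ratio.
24.0 × 1.618⁴ = 24.0 × 6.85353 ≈ 164.48

164.48px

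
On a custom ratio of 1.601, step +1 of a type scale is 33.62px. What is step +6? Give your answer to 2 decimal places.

353.63px

The gap is 6 − (1) = 5 steps, so the factor is 1.601^5.
33.62 × 1.601⁵ = 33.62 × 10.51857 ≈ 353.634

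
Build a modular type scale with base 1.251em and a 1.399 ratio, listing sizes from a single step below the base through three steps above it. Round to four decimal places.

Step -1: 1.251 ÷ 1.399 = 0.8942
Step 0: 1.251em
Step 1: 1.251 × 1.399 = 1.7501
Step 2: 1.251 × 1.399² = 2.4485
Step 3: 1.251 × 1.399³ = 3.4254

0.8942em, 1.2510em, 1.7501em, 2.4485em, 3.4254em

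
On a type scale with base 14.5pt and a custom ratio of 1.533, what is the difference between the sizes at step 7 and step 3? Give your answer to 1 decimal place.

236.3pt

Step 3: 14.5 × 1.533³ = 52.239pt
Step 7: 14.5 × 1.533⁷ = 288.511pt
Difference: 288.511 − 52.239 = 236.272pt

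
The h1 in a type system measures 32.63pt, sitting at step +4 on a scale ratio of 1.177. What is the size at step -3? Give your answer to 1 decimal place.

32.63 ÷ 1.177⁷ = 32.63 ÷ 3.12921 ≈ 10.428

10.4pt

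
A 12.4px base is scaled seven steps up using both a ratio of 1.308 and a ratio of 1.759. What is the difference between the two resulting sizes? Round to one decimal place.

At 1.308: 12.4 × 1.308⁷ = 81.222px
At 1.759: 12.4 × 1.759⁷ = 646.074px
Difference: 646.074 − 81.222 = 564.852px

564.9px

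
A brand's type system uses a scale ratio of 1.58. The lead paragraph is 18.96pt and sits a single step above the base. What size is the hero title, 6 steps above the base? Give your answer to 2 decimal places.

186.69pt

Moving from step +1 to step +6 is 5 steps up, so multiply by r⁵.
18.96 × 1.58⁵ = 18.96 × 9.84658 ≈ 186.691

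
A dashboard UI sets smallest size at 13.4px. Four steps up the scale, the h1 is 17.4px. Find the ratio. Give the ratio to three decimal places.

1.067

r⁴ = 17.4 / 13.4, so r = (17.4/13.4)^(1/4).
r = 1.2985^(1/4) ≈ 1.0675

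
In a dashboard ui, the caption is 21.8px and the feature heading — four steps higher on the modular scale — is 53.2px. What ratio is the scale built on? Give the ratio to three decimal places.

r⁴ = 53.2 / 21.8, so r = (53.2/21.8)^(1/4).
r = 2.4404^(1/4) ≈ 1.2499

1.250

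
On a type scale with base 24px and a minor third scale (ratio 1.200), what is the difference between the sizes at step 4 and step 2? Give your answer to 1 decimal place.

Step 2: 24.0 × 1.200² = 34.560px
Step 4: 24.0 × 1.200⁴ = 49.766px
Difference: 49.766 − 34.560 = 15.206px

15.2px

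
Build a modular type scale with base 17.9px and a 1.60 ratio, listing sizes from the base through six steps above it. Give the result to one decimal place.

Step 0: 17.9px
Step 1: 17.9 × 1.60 = 28.6
Step 2: 17.9 × 1.60² = 45.8
Step 3: 17.9 × 1.60³ = 73.3
Step 4: 17.9 × 1.60⁴ = 117.3
Step 5: 17.9 × 1.60⁵ = 187.7
Step 6: 17.9 × 1.60⁶ = 300.3

17.9px, 28.6px, 45.8px, 73.3px, 117.3px, 187.7px, 300.3px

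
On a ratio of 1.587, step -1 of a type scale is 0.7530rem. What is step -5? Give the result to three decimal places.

0.119rem

0.7530 ÷ 1.587⁴ = 0.7530 ÷ 6.34319 ≈ 0.119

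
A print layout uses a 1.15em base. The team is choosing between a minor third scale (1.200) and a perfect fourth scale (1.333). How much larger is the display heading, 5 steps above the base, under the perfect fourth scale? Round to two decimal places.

1.98em

Minor third: 1.15 × 1.200⁵ = 2.8616em
Perfect fourth: 1.15 × 1.333⁵ = 4.8400em
Difference: 4.8400 − 2.8616 = 1.9784em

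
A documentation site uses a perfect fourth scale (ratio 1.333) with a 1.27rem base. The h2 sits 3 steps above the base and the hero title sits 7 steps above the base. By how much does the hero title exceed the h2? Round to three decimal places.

Step 3: 1.27 × 1.333³ = 3.00811rem
Step 7: 1.27 × 1.333⁷ = 9.49762rem
Difference: 9.49762 − 3.00811 = 6.48951rem

6.490rem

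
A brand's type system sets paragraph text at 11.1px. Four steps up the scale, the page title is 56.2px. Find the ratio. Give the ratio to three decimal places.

r⁴ = 56.2 / 11.1, so r = (56.2/11.1)^(1/4).
r = 5.0631^(1/4) ≈ 1.5000

1.500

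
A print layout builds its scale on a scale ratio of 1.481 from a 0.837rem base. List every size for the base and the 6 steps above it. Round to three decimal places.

Step 0: 0.837rem
Step 1: 0.837 × 1.481 = 1.240
Step 2: 0.837 × 1.481² = 1.836
Step 3: 0.837 × 1.481³ = 2.719
Step 4: 0.837 × 1.481⁴ = 4.027
Step 5: 0.837 × 1.481⁵ = 5.963
Step 6: 0.837 × 1.481⁶ = 8.832

0.837rem, 1.240rem, 1.836rem, 2.719rem, 4.027rem, 5.963rem, 8.832rem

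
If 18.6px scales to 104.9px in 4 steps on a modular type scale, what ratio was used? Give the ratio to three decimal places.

r⁴ = 104.9 / 18.6, so r = (104.9/18.6)^(1/4).
r = 5.6398^(1/4) ≈ 1.5410

1.541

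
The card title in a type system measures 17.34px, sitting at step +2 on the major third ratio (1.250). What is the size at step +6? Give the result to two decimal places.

Moving from step +2 to step +6 is 4 steps up, so multiply by r⁴.
17.34 × 1.250⁴ = 17.34 × 2.44141 ≈ 42.334

42.33px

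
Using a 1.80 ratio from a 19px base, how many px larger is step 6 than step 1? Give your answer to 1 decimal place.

612.0px

Step 1: 19.0 × 1.80 = 34.200px
Step 6: 19.0 × 1.80⁶ = 646.232px
Difference: 646.232 − 34.200 = 612.032px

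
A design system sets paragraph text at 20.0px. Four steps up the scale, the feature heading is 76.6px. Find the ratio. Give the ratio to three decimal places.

1.399

r⁴ = 76.6 / 20.0, so r = (76.6/20.0)^(1/4).
r = 3.8300^(1/4) ≈ 1.3989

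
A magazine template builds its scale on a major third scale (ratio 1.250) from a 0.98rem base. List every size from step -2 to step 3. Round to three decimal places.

0.627rem, 0.784rem, 0.980rem, 1.225rem, 1.531rem, 1.914rem

Step -2: 0.98 ÷ 1.250² = 0.627
Step -1: 0.98 ÷ 1.250 = 0.784
Step 0: 0.98rem
Step 1: 0.98 × 1.250 = 1.225
Step 2: 0.98 × 1.250² = 1.531
Step 3: 0.98 × 1.250³ = 1.914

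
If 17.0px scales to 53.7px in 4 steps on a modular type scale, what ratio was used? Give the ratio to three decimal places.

1.333

r⁴ = 53.7 / 17.0, so r = (53.7/17.0)^(1/4).
r = 3.1588^(1/4) ≈ 1.3332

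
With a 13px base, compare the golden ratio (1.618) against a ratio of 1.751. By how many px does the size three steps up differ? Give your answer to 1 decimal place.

14.7px

Golden ratio: 13.0 × 1.618³ = 55.065px
At 1.751: 13.0 × 1.751³ = 69.791px
Difference: 69.791 − 55.065 = 14.726px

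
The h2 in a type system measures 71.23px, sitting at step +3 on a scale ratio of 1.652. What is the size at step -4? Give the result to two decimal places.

2.12px

The gap is -4 − (3) = -7 steps, so the factor is 1.652^-7.
71.23 ÷ 1.652⁷ = 71.23 ÷ 33.57920 ≈ 2.121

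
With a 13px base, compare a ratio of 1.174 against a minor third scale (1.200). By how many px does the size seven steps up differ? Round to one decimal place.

6.6px

At 1.174: 13.0 × 1.174⁷ = 39.959px
Minor third: 13.0 × 1.200⁷ = 46.581px
Difference: 46.581 − 39.959 = 6.622px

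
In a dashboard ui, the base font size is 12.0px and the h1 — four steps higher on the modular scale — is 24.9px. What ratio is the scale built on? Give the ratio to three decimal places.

1.200

The ratio satisfies 12.0 × r⁴ = 24.9, so r = (24.9 / 12.0)^(1/4).
r = 2.0750^(1/4) ≈ 1.2002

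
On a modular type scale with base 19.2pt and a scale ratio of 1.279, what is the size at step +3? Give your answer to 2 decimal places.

40.17pt

19.2 × 1.279³ = 19.2 × 2.09224 ≈ 40.17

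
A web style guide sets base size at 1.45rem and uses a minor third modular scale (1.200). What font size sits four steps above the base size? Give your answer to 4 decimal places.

3.0067rem

1.45 × 1.200⁴ = 1.45 × 2.07360 ≈ 3.0067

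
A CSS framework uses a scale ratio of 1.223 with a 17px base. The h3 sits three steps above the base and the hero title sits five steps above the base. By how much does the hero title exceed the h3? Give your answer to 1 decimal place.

15.4px

Step 3: 17.0 × 1.223³ = 31.098px
Step 5: 17.0 × 1.223⁵ = 46.514px
Difference: 46.514 − 31.098 = 15.416px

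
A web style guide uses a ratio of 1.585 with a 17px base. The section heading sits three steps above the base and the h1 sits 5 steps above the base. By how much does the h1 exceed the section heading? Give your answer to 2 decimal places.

Step 3: 17.0 × 1.585³ = 67.6919px
Step 5: 17.0 × 1.585⁵ = 170.0573px
Difference: 170.0573 − 67.6919 = 102.3654px

102.37px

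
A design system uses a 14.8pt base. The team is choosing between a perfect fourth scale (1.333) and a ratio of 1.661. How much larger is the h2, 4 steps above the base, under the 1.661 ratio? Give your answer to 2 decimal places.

Perfect fourth: 14.8 × 1.333⁴ = 46.7286pt
At 1.661: 14.8 × 1.661⁴ = 112.6523pt
Difference: 112.6523 − 46.7286 = 65.9237pt

65.92pt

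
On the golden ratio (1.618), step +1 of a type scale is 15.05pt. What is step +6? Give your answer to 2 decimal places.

166.89pt

15.05 × 1.618⁵ = 15.05 × 11.08901 ≈ 166.890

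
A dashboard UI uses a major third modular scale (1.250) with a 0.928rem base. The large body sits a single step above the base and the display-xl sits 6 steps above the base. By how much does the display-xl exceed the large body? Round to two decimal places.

2.38rem

Step 1: 0.928 × 1.250 = 1.1600rem
Step 6: 0.928 × 1.250⁶ = 3.5400rem
Difference: 3.5400 − 1.1600 = 2.3800rem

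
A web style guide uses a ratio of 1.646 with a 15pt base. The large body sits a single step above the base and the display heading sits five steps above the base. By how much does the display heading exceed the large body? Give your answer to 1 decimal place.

156.5pt

Step 1: 15.0 × 1.646 = 24.690pt
Step 5: 15.0 × 1.646⁵ = 181.234pt
Difference: 181.234 − 24.690 = 156.544pt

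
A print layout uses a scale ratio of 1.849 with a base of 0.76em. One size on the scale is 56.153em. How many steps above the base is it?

7

1.849ⁿ = 56.153 / 0.76 = 73.8855
n = ln(73.8855) / ln(1.849) = 4.3025 / 0.6146 ≈ 7.00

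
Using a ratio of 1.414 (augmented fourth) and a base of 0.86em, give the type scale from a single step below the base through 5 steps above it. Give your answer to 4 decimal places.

0.6082em, 0.8600em, 1.2160em, 1.7195em, 2.4313em, 3.4379em, 4.8612em

Step -1: 0.86 ÷ 1.414 = 0.6082
Step 0: 0.86em
Step 1: 0.86 × 1.414 = 1.2160
Step 2: 0.86 × 1.414² = 1.7195
Step 3: 0.86 × 1.414³ = 2.4313
Step 4: 0.86 × 1.414⁴ = 3.4379
Step 5: 0.86 × 1.414⁵ = 4.8612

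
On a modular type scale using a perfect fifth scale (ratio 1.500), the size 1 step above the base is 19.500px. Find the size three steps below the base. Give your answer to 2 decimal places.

The gap is -3 − (1) = -4 steps, so the factor is 1.500^-4.
19.500 ÷ 1.500⁴ = 19.500 ÷ 5.06250 ≈ 3.852

3.85px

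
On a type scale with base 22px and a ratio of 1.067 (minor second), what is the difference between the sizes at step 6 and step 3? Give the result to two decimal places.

Step 3: 22.0 × 1.067³ = 26.7249px
Step 6: 22.0 × 1.067⁶ = 32.4645px
Difference: 32.4645 − 26.7249 = 5.7396px

5.74px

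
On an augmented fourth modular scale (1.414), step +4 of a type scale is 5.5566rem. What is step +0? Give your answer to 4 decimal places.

1.3900rem

Moving from step +4 to step +0 is 4 steps down, so divide by r⁴.
5.5566 ÷ 1.414⁴ = 5.5566 ÷ 3.99758 ≈ 1.3900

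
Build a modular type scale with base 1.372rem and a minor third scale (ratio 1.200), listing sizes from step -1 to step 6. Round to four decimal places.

Step -1: 1.372 ÷ 1.200 = 1.1433
Step 0: 1.372rem
Step 1: 1.372 × 1.200 = 1.6464
Step 2: 1.372 × 1.200² = 1.9757
Step 3: 1.372 × 1.200³ = 2.3708
Step 4: 1.372 × 1.200⁴ = 2.8450
Step 5: 1.372 × 1.200⁵ = 3.4140
Step 6: 1.372 × 1.200⁶ = 4.0968

1.1433rem, 1.3720rem, 1.6464rem, 1.9757rem, 2.3708rem, 2.8450rem, 3.4140rem, 4.0968rem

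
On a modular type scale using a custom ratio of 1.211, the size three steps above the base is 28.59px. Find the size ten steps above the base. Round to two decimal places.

109.20px

28.59 × 1.211⁷ = 28.59 × 3.81952 ≈ 109.200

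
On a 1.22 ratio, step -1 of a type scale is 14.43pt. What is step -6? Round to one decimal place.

14.43 ÷ 1.22⁵ = 14.43 ÷ 2.70271 ≈ 5.339

5.3pt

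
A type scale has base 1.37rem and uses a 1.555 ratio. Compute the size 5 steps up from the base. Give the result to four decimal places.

12.4558rem

1.37 × 1.555⁵ = 1.37 × 9.09184 ≈ 12.4558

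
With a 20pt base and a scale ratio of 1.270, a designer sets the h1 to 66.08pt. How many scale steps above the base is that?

5

1.270ⁿ = 66.08 / 20 = 3.3040
n = ln(3.3040) / ln(1.270) = 1.1951 / 0.2390 ≈ 5.00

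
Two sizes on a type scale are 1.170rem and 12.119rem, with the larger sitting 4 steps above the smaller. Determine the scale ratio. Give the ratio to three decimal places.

The ratio satisfies 1.170 × r⁴ = 12.119, so r = (12.119 / 1.170)^(1/4).
r = 10.3581^(1/4) ≈ 1.7940

1.794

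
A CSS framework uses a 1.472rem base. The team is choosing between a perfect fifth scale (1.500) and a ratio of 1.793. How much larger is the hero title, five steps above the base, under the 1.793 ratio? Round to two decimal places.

Perfect fifth: 1.472 × 1.500⁵ = 11.1780rem
At 1.793: 1.472 × 1.793⁵ = 27.2778rem
Difference: 27.2778 − 11.1780 = 16.0998rem

16.10rem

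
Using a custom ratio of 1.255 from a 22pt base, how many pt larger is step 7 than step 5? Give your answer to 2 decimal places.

Step 5: 22.0 × 1.255⁵ = 68.4922pt
Step 7: 22.0 × 1.255⁷ = 107.8770pt
Difference: 107.8770 − 68.4922 = 39.3848pt

39.38pt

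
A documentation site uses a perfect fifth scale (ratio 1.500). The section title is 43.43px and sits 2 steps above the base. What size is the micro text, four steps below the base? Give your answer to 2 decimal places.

3.81px

Moving from step +2 to step -4 is 6 steps down, so divide by r⁶.
43.43 ÷ 1.500⁶ = 43.43 ÷ 11.39062 ≈ 3.813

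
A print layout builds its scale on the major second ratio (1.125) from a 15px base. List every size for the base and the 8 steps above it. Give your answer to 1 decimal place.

15.0px, 16.9px, 19.0px, 21.4px, 24.0px, 27.0px, 30.4px, 34.2px, 38.5px

Step 0: 15px
Step 1: 15.0 × 1.125 = 16.9
Step 2: 15.0 × 1.125² = 19.0
Step 3: 15.0 × 1.125³ = 21.4
Step 4: 15.0 × 1.125⁴ = 24.0
Step 5: 15.0 × 1.125⁵ = 27.0
Step 6: 15.0 × 1.125⁶ = 30.4
Step 7: 15.0 × 1.125⁷ = 34.2
Step 8: 15.0 × 1.125⁸ = 38.5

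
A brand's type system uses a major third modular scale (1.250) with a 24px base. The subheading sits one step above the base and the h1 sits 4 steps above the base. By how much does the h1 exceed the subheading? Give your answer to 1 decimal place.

28.6px

Step 1: 24.0 × 1.250 = 30.000px
Step 4: 24.0 × 1.250⁴ = 58.594px
Difference: 58.594 − 30.000 = 28.594px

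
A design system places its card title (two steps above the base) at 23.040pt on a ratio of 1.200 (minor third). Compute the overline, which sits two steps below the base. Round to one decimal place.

23.040 ÷ 1.200⁴ = 23.040 ÷ 2.07360 ≈ 11.111

11.1pt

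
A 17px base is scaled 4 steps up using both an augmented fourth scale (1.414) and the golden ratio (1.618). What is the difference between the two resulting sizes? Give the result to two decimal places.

Augmented fourth: 17.0 × 1.414⁴ = 67.9589px
Golden ratio: 17.0 × 1.618⁴ = 116.5099px
Difference: 116.5099 − 67.9589 = 48.5510px

48.55px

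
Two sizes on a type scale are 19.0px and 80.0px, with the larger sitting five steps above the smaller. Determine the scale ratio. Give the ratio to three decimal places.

1.333

The ratio satisfies 19.0 × r⁵ = 80.0, so r = (80.0 / 19.0)^(1/5).
r = 4.2105^(1/5) ≈ 1.3331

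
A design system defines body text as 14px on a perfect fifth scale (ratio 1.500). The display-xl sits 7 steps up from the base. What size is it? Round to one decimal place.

239.2px

14.0 × 1.500⁷ = 14.0 × 17.08594 ≈ 239.20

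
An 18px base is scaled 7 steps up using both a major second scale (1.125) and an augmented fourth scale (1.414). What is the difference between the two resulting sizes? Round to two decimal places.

162.38px

Major second: 18.0 × 1.125⁷ = 41.0526px
Augmented fourth: 18.0 × 1.414⁷ = 203.4316px
Difference: 203.4316 − 41.0526 = 162.3790px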